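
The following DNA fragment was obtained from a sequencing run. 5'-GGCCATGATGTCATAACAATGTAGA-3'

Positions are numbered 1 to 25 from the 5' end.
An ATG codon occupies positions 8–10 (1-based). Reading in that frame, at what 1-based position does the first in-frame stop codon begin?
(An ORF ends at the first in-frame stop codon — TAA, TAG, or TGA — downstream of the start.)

Codons from position 8: ATG (8–10), TCA (11–13), TAA (14–16).
TAA is a stop codon; it begins at position 14.

14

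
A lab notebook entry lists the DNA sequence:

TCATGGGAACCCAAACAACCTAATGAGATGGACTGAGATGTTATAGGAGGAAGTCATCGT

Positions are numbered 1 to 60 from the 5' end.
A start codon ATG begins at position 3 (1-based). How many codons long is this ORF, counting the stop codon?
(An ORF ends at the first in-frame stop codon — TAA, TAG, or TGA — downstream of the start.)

Codons from position 3: ATG (3–5), GGA (6–8), ACC (9–11), CAA (12–14), ACA (15–17), ACC (18–20), TAA (21–23).
TAA is the first in-frame stop; that's 7 codons including the stop.

7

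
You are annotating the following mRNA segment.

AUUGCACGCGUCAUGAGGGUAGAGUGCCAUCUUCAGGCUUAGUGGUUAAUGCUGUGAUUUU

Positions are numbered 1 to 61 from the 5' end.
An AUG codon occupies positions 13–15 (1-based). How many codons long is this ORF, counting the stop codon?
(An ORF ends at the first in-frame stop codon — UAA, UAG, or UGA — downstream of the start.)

Codons from position 13: AUG (13–15), AGG (16–18), GUA (19–21), GAG (22–24), UGC (25–27), CAU (28–30), CUU (31–33), CAG (34–36), GCU (37–39), UAG (40–42).
UAG is the first in-frame stop; that's 10 codons including the stop.

10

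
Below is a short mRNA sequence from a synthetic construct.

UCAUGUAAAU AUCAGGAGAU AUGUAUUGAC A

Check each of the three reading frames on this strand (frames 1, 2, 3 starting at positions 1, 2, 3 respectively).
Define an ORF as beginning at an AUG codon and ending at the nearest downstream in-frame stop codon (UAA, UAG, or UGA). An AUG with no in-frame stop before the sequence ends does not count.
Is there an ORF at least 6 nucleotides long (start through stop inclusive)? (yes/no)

yes

Frame 1: UCA UGU AAA UAU CAG GAG AUA UGU AUU GAC — no AUG→stop ORF.
Frame 2: CAU GUA AAU AUC AGG AGA UAU GUA UUG ACA — no AUG→stop ORF.
Frame 3: AUG UAA AUA UCA GGA GAU AUG UAU UGA — AUG at 3, stop UAA at 6 → 6 nt; AUG at 21, stop UGA at 27 → 9 nt.
Frame 3 has an ORF of 6 nucleotides (positions 3–8) ≥ 6, so yes.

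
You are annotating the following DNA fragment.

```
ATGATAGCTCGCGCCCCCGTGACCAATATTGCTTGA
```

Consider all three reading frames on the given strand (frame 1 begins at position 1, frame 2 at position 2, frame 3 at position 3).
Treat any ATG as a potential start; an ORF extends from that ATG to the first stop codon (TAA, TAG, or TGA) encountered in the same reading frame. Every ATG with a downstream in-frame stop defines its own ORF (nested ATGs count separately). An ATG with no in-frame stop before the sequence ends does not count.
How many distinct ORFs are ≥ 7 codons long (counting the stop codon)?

Frame 1: ATG ATA GCT CGC GCC CCC GTG ACC AAT ATT GCT TGA — ATG at 1, stop TGA at 34 → 36 nt.
Frame 2: TGA TAG CTC GCG CCC CCG TGA CCA ATA TTG CTT — no ATG→stop ORF.
Frame 3: GAT AGC TCG CGC CCC CGT GAC CAA TAT TGC TTG — no ATG→stop ORF.
ORFs ≥ 7 codons: frame 1 1–36 (12 codons). Count = 1.

1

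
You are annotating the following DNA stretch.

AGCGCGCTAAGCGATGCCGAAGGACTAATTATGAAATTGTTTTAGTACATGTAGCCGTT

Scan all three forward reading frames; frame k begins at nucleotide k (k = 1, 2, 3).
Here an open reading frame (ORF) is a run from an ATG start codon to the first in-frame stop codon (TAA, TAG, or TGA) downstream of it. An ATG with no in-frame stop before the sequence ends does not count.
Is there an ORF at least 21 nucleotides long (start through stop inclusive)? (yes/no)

Frame 1: AGC GCG CTA AGC GAT GCC GAA GGA CTA ATT ATG AAA TTG TTT TAG TAC ATG TAG CCG — ATG at 31, stop TAG at 43 → 15 nt; ATG at 49, stop TAG at 52 → 6 nt.
Frame 2: GCG CGC TAA GCG ATG CCG AAG GAC TAA TTA TGA AAT TGT TTT AGT ACA TGT AGC CGT — ATG at 14, stop TAA at 26 → 15 nt.
Frame 3: CGC GCT AAG CGA TGC CGA AGG ACT AAT TAT GAA ATT GTT TTA GTA CAT GTA GCC GTT — no ATG→stop ORF.
Largest ORF found is 15 nucleotides < 21, so no.

no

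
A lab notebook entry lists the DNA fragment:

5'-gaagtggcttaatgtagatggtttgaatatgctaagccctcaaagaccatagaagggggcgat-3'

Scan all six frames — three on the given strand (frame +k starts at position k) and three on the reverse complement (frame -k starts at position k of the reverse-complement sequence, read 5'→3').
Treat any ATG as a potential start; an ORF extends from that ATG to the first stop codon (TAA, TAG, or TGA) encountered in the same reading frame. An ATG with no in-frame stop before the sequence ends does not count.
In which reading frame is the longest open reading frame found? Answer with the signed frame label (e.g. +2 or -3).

-2

Reverse complement (5'→3'): ATCGCCCCCTTCTATGGTCTTTGAGGGCTTAGCATATTCAAACCATCTACATTAAGCCACTTC
Frame +1: GAA GTG GCT TAA TGT AGA TGG TTT GAA TAT GCT AAG CCC TCA AAG ACC ATA GAA GGG GGC GAT — no ATG→stop ORF.
Frame +2: AAG TGG CTT AAT GTA GAT GGT TTG AAT ATG CTA AGC CCT CAA AGA CCA TAG AAG GGG GCG — ATG at 29, stop TAG at 50 → 24 nt.
Frame +3: AGT GGC TTA ATG TAG ATG GTT TGA ATA TGC TAA GCC CTC AAA GAC CAT AGA AGG GGG CGA — ATG at 12, stop TAG at 15 → 6 nt; ATG at 18, stop TGA at 24 → 9 nt.
Frame -1: ATC GCC CCC TTC TAT GGT CTT TGA GGG CTT AGC ATA TTC AAA CCA TCT ACA TTA AGC CAC TTC — no ATG→stop ORF.
Frame -2: TCG CCC CCT TCT ATG GTC TTT GAG GGC TTA GCA TAT TCA AAC CAT CTA CAT TAA GCC ACT — ATG at 14, stop TAA at 53 → 42 nt.
Frame -3: CGC CCC CTT CTA TGG TCT TTG AGG GCT TAG CAT ATT CAA ACC ATC TAC ATT AAG CCA CTT — no ATG→stop ORF.
Longest ORF is 42 nt in frame -2 (positions 14–55).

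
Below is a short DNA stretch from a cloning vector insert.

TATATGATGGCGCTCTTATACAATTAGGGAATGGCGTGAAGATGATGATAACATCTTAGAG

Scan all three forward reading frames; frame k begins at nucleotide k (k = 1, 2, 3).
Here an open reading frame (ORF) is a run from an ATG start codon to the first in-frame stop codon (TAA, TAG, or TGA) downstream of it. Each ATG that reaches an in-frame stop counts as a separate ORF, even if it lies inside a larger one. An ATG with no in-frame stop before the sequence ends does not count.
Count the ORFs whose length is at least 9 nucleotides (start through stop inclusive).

Frame 1: TAT ATG ATG GCG CTC TTA TAC AAT TAG GGA ATG GCG TGA AGA TGA TGA TAA CAT CTT AGA — ATG at 4, stop TAG at 25 → 24 nt; ATG at 7, stop TAG at 25 → 21 nt; ATG at 31, stop TGA at 37 → 9 nt.
Frame 2: ATA TGA TGG CGC TCT TAT ACA ATT AGG GAA TGG CGT GAA GAT GAT GAT AAC ATC TTA GAG — no ATG→stop ORF.
Frame 3: TAT GAT GGC GCT CTT ATA CAA TTA GGG AAT GGC GTG AAG ATG ATG ATA ACA TCT TAG — ATG at 42, stop TAG at 57 → 18 nt; ATG at 45, stop TAG at 57 → 15 nt.
ORFs ≥ 9 nucleotides: frame 1 4–27 (24 nucleotides), frame 1 7–27 (21 nucleotides), frame 1 31–39 (9 nucleotides), frame 3 42–59 (18 nucleotides), frame 3 45–59 (15 nucleotides). Count = 5.

5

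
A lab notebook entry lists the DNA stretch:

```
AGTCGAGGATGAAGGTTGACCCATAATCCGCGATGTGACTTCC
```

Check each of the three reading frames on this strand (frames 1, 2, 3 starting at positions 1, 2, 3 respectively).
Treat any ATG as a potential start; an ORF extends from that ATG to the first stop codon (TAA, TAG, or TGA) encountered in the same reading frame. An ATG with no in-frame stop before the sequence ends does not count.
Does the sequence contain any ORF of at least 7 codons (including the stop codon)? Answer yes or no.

no

Frame 1: AGT CGA GGA TGA AGG TTG ACC CAT AAT CCG CGA TGT GAC TTC — no ATG→stop ORF.
Frame 2: GTC GAG GAT GAA GGT TGA CCC ATA ATC CGC GAT GTG ACT TCC — no ATG→stop ORF.
Frame 3: TCG AGG ATG AAG GTT GAC CCA TAA TCC GCG ATG TGA CTT — ATG at 9, stop TAA at 24 → 18 nt; ATG at 33, stop TGA at 36 → 6 nt.
Largest ORF found is 6 codons < 7, so no.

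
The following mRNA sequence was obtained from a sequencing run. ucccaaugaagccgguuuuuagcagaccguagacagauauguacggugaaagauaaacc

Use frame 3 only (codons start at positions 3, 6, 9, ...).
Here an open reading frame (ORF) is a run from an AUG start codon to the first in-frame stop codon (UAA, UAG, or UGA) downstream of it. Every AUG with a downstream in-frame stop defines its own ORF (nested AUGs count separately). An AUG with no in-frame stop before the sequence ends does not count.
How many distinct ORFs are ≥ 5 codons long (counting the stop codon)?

2

Frame 3: CCA AUG AAG CCG GUU UUU AGC AGA CCG UAG ACA GAU AUG UAC GGU GAA AGA UAA ACC — AUG at 6, stop UAG at 30 → 27 nt; AUG at 39, stop UAA at 54 → 18 nt.
ORFs ≥ 5 codons: frame 3 6–32 (9 codons), frame 3 39–56 (6 codons). Count = 2.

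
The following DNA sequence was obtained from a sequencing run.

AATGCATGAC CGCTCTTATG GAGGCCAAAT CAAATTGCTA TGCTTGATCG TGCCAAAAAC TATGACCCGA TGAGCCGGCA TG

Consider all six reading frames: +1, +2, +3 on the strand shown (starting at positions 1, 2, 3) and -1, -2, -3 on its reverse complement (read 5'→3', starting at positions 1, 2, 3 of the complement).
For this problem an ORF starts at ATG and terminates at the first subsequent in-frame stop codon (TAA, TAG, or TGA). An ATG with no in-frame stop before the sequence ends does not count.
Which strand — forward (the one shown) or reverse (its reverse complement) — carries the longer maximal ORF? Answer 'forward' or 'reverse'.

Reverse complement (5'→3'): CATGCCGGCTCATCGGGTCATAGTTTTTGGCACGATCAAGCATAGCAATTTGATTTGGCCTCCATAAGAGCGGTCATGCATT
Frame +1: AAT GCA TGA CCG CTC TTA TGG AGG CCA AAT CAA ATT GCT ATG CTT GAT CGT GCC AAA AAC TAT GAC CCG ATG AGC CGG CAT — no ATG→stop ORF.
Frame +2: ATG CAT GAC CGC TCT TAT GGA GGC CAA ATC AAA TTG CTA TGC TTG ATC GTG CCA AAA ACT ATG ACC CGA TGA GCC GGC ATG — ATG at 2, stop TGA at 71 → 72 nt; ATG at 62, stop TGA at 71 → 12 nt.
Frame +3: TGC ATG ACC GCT CTT ATG GAG GCC AAA TCA AAT TGC TAT GCT TGA TCG TGC CAA AAA CTA TGA CCC GAT GAG CCG GCA — ATG at 6, stop TGA at 45 → 42 nt; ATG at 18, stop TGA at 45 → 30 nt.
Frame -1: CAT GCC GGC TCA TCG GGT CAT AGT TTT TGG CAC GAT CAA GCA TAG CAA TTT GAT TTG GCC TCC ATA AGA GCG GTC ATG CAT — no ATG→stop ORF.
Frame -2: ATG CCG GCT CAT CGG GTC ATA GTT TTT GGC ACG ATC AAG CAT AGC AAT TTG ATT TGG CCT CCA TAA GAG CGG TCA TGC ATT — ATG at 2, stop TAA at 65 → 66 nt.
Frame -3: TGC CGG CTC ATC GGG TCA TAG TTT TTG GCA CGA TCA AGC ATA GCA ATT TGA TTT GGC CTC CAT AAG AGC GGT CAT GCA — no ATG→stop ORF.
Forward-strand max 72 nt; reverse-strand max 66 nt. The forward strand has the longer ORF.

forward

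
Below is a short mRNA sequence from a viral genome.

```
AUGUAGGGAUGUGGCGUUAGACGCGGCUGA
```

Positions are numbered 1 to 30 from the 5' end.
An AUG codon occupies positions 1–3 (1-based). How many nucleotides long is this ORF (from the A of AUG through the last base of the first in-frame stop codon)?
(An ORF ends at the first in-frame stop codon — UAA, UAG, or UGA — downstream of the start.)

Codons from position 1: AUG (1–3), UAG (4–6).
UAG is the first in-frame stop; ORF spans 1–6, 6 nucleotides.

6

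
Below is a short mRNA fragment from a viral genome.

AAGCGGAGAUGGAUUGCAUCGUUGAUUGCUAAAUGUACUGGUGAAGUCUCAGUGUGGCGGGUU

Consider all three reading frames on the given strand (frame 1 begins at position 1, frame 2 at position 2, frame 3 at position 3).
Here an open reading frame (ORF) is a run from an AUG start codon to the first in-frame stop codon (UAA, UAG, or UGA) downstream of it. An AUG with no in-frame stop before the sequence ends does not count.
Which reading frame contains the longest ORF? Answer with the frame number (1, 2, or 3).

3

Frame 1: AAG CGG AGA UGG AUU GCA UCG UUG AUU GCU AAA UGU ACU GGU GAA GUC UCA GUG UGG CGG GUU — no AUG→stop ORF.
Frame 2: AGC GGA GAU GGA UUG CAU CGU UGA UUG CUA AAU GUA CUG GUG AAG UCU CAG UGU GGC GGG — no AUG→stop ORF.
Frame 3: GCG GAG AUG GAU UGC AUC GUU GAU UGC UAA AUG UAC UGG UGA AGU CUC AGU GUG GCG GGU — AUG at 9, stop UAA at 30 → 24 nt; AUG at 33, stop UGA at 42 → 12 nt.
Longest ORF is 24 nt in frame 3 (positions 9–32).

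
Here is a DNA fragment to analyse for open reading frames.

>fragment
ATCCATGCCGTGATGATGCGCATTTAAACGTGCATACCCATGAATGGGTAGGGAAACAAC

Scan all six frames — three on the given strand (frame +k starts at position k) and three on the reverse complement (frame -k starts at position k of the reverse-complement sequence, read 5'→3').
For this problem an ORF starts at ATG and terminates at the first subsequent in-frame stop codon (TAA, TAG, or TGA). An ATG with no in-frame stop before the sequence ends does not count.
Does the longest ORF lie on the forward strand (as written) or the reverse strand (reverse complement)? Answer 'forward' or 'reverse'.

reverse

Reverse complement (5'→3'): GTTGTTTCCCTACCCATTCATGGGTATGCACGTTTAAATGCGCATCATCACGGCATGGAT
Frame +1: ATC CAT GCC GTG ATG ATG CGC ATT TAA ACG TGC ATA CCC ATG AAT GGG TAG GGA AAC AAC — ATG at 13, stop TAA at 25 → 15 nt; ATG at 16, stop TAA at 25 → 12 nt; ATG at 40, stop TAG at 49 → 12 nt.
Frame +2: TCC ATG CCG TGA TGA TGC GCA TTT AAA CGT GCA TAC CCA TGA ATG GGT AGG GAA ACA — ATG at 5, stop TGA at 11 → 9 nt.
Frame +3: CCA TGC CGT GAT GAT GCG CAT TTA AAC GTG CAT ACC CAT GAA TGG GTA GGG AAA CAA — no ATG→stop ORF.
Frame -1: GTT GTT TCC CTA CCC ATT CAT GGG TAT GCA CGT TTA AAT GCG CAT CAT CAC GGC ATG GAT — no ATG→stop ORF.
Frame -2: TTG TTT CCC TAC CCA TTC ATG GGT ATG CAC GTT TAA ATG CGC ATC ATC ACG GCA TGG — ATG at 20, stop TAA at 35 → 18 nt; ATG at 26, stop TAA at 35 → 12 nt.
Frame -3: TGT TTC CCT ACC CAT TCA TGG GTA TGC ACG TTT AAA TGC GCA TCA TCA CGG CAT GGA — no ATG→stop ORF.
Forward-strand max 15 nt; reverse-strand max 18 nt. The reverse strand has the longer ORF.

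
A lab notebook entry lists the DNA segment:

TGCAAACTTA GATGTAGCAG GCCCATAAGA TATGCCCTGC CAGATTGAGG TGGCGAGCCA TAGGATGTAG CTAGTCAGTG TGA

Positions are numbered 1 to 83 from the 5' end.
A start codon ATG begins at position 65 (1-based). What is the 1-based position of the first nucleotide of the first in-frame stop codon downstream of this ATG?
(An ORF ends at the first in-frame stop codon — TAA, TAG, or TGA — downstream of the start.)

68

Codons from position 65: ATG (65–67), TAG (68–70).
TAG is a stop codon; it begins at position 68.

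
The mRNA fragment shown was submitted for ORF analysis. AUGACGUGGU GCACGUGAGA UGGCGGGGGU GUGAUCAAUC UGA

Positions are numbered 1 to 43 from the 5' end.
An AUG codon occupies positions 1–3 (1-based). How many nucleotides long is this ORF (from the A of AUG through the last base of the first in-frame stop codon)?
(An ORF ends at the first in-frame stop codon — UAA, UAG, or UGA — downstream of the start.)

Codons from position 1: AUG (1–3), ACG (4–6), UGG (7–9), UGC (10–12), ACG (13–15), UGA (16–18).
UGA is the first in-frame stop; ORF spans 1–18, 18 nucleotides.

18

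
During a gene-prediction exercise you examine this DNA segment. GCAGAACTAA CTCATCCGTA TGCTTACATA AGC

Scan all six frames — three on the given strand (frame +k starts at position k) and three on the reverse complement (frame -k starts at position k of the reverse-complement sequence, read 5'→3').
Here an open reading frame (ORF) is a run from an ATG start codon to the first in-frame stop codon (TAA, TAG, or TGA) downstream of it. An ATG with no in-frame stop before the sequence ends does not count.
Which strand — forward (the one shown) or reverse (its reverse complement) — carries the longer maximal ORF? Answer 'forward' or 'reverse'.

forward

Reverse complement (5'→3'): GCTTATGTAAGCATACGGATGAGTTAGTTCTGC
Frame +1: GCA GAA CTA ACT CAT CCG TAT GCT TAC ATA AGC — no ATG→stop ORF.
Frame +2: CAG AAC TAA CTC ATC CGT ATG CTT ACA TAA — ATG at 20, stop TAA at 29 → 12 nt.
Frame +3: AGA ACT AAC TCA TCC GTA TGC TTA CAT AAG — no ATG→stop ORF.
Frame -1: GCT TAT GTA AGC ATA CGG ATG AGT TAG TTC TGC — ATG at 19, stop TAG at 25 → 9 nt.
Frame -2: CTT ATG TAA GCA TAC GGA TGA GTT AGT TCT — ATG at 5, stop TAA at 8 → 6 nt.
Frame -3: TTA TGT AAG CAT ACG GAT GAG TTA GTT CTG — no ATG→stop ORF.
Forward-strand max 12 nt; reverse-strand max 9 nt. The forward strand has the longer ORF.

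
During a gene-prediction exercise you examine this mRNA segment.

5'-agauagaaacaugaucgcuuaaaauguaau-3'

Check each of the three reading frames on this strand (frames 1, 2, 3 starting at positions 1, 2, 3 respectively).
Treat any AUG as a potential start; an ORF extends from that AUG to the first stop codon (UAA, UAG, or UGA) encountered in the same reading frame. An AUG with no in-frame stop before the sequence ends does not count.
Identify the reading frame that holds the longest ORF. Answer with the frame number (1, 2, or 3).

Frame 1: AGA UAG AAA CAU GAU CGC UUA AAA UGU AAU — no AUG→stop ORF.
Frame 2: GAU AGA AAC AUG AUC GCU UAA AAU GUA — AUG at 11, stop UAA at 20 → 12 nt.
Frame 3: AUA GAA ACA UGA UCG CUU AAA AUG UAA — AUG at 24, stop UAA at 27 → 6 nt.
Longest ORF is 12 nt in frame 2 (positions 11–22).

2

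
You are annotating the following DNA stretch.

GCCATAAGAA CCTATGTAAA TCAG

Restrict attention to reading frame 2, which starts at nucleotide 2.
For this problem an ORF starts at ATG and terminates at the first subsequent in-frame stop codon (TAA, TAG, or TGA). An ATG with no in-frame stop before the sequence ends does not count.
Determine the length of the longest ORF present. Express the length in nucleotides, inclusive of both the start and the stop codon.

Frame 2: CCA TAA GAA CCT ATG TAA ATC — ATG at 14, stop TAA at 17 → 6 nt.
Longest: frame 2, positions 14–19, 6 nt = 2 codons = 1 aa. → 6 nucleotides.

6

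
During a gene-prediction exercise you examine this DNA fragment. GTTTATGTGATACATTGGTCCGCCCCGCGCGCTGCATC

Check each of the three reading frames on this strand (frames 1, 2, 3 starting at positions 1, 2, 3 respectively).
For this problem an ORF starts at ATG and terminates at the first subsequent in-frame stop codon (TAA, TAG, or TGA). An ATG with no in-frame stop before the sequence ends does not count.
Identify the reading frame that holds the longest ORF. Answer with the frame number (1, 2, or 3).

2

Frame 1: GTT TAT GTG ATA CAT TGG TCC GCC CCG CGC GCT GCA — no ATG→stop ORF.
Frame 2: TTT ATG TGA TAC ATT GGT CCG CCC CGC GCG CTG CAT — ATG at 5, stop TGA at 8 → 6 nt.
Frame 3: TTA TGT GAT ACA TTG GTC CGC CCC GCG CGC TGC ATC — no ATG→stop ORF.
Longest ORF is 6 nt in frame 2 (positions 5–10).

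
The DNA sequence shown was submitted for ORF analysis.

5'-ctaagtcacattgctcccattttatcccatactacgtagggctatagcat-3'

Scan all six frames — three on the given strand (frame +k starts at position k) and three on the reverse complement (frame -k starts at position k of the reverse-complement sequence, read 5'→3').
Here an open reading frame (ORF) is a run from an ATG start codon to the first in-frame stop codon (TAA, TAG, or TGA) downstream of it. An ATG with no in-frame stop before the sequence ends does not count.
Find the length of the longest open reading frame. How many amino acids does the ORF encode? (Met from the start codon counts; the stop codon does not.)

4

Reverse complement (5'→3'): ATGCTATAGCCCTACGTAGTATGGGATAAAATGGGAGCAATGTGACTTAG
Frame +1: CTA AGT CAC ATT GCT CCC ATT TTA TCC CAT ACT ACG TAG GGC TAT AGC — no ATG→stop ORF.
Frame +2: TAA GTC ACA TTG CTC CCA TTT TAT CCC ATA CTA CGT AGG GCT ATA GCA — no ATG→stop ORF.
Frame +3: AAG TCA CAT TGC TCC CAT TTT ATC CCA TAC TAC GTA GGG CTA TAG CAT — no ATG→stop ORF.
Frame -1: ATG CTA TAG CCC TAC GTA GTA TGG GAT AAA ATG GGA GCA ATG TGA CTT — ATG at 1, stop TAG at 7 → 9 nt; ATG at 31, stop TGA at 43 → 15 nt; ATG at 40, stop TGA at 43 → 6 nt.
Frame -2: TGC TAT AGC CCT ACG TAG TAT GGG ATA AAA TGG GAG CAA TGT GAC TTA — no ATG→stop ORF.
Frame -3: GCT ATA GCC CTA CGT AGT ATG GGA TAA AAT GGG AGC AAT GTG ACT TAG — ATG at 21, stop TAA at 27 → 9 nt.
Longest: frame -1, positions 31–45, 15 nt = 5 codons = 4 aa. → 4 amino acids.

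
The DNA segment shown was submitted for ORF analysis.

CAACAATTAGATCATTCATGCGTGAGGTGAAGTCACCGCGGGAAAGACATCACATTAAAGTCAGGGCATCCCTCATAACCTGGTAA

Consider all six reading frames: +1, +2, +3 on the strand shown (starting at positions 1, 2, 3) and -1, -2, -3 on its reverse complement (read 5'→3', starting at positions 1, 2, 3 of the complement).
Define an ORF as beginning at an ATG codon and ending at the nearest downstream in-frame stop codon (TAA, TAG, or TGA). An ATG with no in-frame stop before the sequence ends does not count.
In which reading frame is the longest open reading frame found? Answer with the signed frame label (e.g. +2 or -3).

Reverse complement (5'→3'): TTACCAGGTTATGAGGGATGCCCTGACTTTAATGTGATGTCTTTCCCGCGGTGACTTCACCTCACGCATGAATGATCTAATTGTTG
Frame +1: CAA CAA TTA GAT CAT TCA TGC GTG AGG TGA AGT CAC CGC GGG AAA GAC ATC ACA TTA AAG TCA GGG CAT CCC TCA TAA CCT GGT — no ATG→stop ORF.
Frame +2: AAC AAT TAG ATC ATT CAT GCG TGA GGT GAA GTC ACC GCG GGA AAG ACA TCA CAT TAA AGT CAG GGC ATC CCT CAT AAC CTG GTA — no ATG→stop ORF.
Frame +3: ACA ATT AGA TCA TTC ATG CGT GAG GTG AAG TCA CCG CGG GAA AGA CAT CAC ATT AAA GTC AGG GCA TCC CTC ATA ACC TGG TAA — ATG at 18, stop TAA at 84 → 69 nt.
Frame -1: TTA CCA GGT TAT GAG GGA TGC CCT GAC TTT AAT GTG ATG TCT TTC CCG CGG TGA CTT CAC CTC ACG CAT GAA TGA TCT AAT TGT — ATG at 37, stop TGA at 52 → 18 nt.
Frame -2: TAC CAG GTT ATG AGG GAT GCC CTG ACT TTA ATG TGA TGT CTT TCC CGC GGT GAC TTC ACC TCA CGC ATG AAT GAT CTA ATT GTT — ATG at 11, stop TGA at 35 → 27 nt; ATG at 32, stop TGA at 35 → 6 nt.
Frame -3: ACC AGG TTA TGA GGG ATG CCC TGA CTT TAA TGT GAT GTC TTT CCC GCG GTG ACT TCA CCT CAC GCA TGA ATG ATC TAA TTG TTG — ATG at 18, stop TGA at 24 → 9 nt; ATG at 72, stop TAA at 78 → 9 nt.
Longest ORF is 69 nt in frame +3 (positions 18–86).

+3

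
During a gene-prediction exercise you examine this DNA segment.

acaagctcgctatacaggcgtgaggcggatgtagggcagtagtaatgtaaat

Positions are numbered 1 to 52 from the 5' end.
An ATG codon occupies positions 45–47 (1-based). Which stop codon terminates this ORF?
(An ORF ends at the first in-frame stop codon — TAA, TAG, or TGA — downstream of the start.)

Codons from position 45: ATG (45–47), TAA (48–50).
The first in-frame stop codon is TAA.

TAA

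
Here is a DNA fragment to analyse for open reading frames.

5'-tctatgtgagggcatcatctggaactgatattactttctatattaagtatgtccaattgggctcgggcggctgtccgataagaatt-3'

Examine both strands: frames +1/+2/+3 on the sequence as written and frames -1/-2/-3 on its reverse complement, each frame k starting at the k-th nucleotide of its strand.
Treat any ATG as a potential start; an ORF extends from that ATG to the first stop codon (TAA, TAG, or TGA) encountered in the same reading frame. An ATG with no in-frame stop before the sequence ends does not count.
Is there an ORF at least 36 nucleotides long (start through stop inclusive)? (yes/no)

Reverse complement (5'→3'): AATTCTTATCGGACAGCCGCCCGAGCCCAATTGGACATACTTAATATAGAAAGTAATATCAGTTCCAGATGATGCCCTCACATAGA
Frame +1: TCT ATG TGA GGG CAT CAT CTG GAA CTG ATA TTA CTT TCT ATA TTA AGT ATG TCC AAT TGG GCT CGG GCG GCT GTC CGA TAA GAA — ATG at 4, stop TGA at 7 → 6 nt; ATG at 49, stop TAA at 79 → 33 nt.
Frame +2: CTA TGT GAG GGC ATC ATC TGG AAC TGA TAT TAC TTT CTA TAT TAA GTA TGT CCA ATT GGG CTC GGG CGG CTG TCC GAT AAG AAT — no ATG→stop ORF.
Frame +3: TAT GTG AGG GCA TCA TCT GGA ACT GAT ATT ACT TTC TAT ATT AAG TAT GTC CAA TTG GGC TCG GGC GGC TGT CCG ATA AGA ATT — no ATG→stop ORF.
Frame -1: AAT TCT TAT CGG ACA GCC GCC CGA GCC CAA TTG GAC ATA CTT AAT ATA GAA AGT AAT ATC AGT TCC AGA TGA TGC CCT CAC ATA — no ATG→stop ORF.
Frame -2: ATT CTT ATC GGA CAG CCG CCC GAG CCC AAT TGG ACA TAC TTA ATA TAG AAA GTA ATA TCA GTT CCA GAT GAT GCC CTC ACA TAG — no ATG→stop ORF.
Frame -3: TTC TTA TCG GAC AGC CGC CCG AGC CCA ATT GGA CAT ACT TAA TAT AGA AAG TAA TAT CAG TTC CAG ATG ATG CCC TCA CAT AGA — no ATG→stop ORF.
Largest ORF found is 33 nucleotides < 36, so no.

no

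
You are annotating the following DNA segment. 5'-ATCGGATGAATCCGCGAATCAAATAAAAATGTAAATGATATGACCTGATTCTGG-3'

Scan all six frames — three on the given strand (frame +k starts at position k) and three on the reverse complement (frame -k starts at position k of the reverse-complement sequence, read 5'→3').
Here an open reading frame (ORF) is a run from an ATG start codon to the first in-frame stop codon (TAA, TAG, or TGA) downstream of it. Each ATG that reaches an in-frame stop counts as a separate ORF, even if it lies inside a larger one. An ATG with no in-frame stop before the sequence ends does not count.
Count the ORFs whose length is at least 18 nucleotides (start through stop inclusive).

1

Reverse complement (5'→3'): CCAGAATCAGGTCATATCATTTACATTTTTATTTGATTCGCGGATTCATCCGAT
Frame +1: ATC GGA TGA ATC CGC GAA TCA AAT AAA AAT GTA AAT GAT ATG ACC TGA TTC TGG — ATG at 40, stop TGA at 46 → 9 nt.
Frame +2: TCG GAT GAA TCC GCG AAT CAA ATA AAA ATG TAA ATG ATA TGA CCT GAT TCT — ATG at 29, stop TAA at 32 → 6 nt; ATG at 35, stop TGA at 41 → 9 nt.
Frame +3: CGG ATG AAT CCG CGA ATC AAA TAA AAA TGT AAA TGA TAT GAC CTG ATT CTG — ATG at 6, stop TAA at 24 → 21 nt.
Frame -1: CCA GAA TCA GGT CAT ATC ATT TAC ATT TTT ATT TGA TTC GCG GAT TCA TCC GAT — no ATG→stop ORF.
Frame -2: CAG AAT CAG GTC ATA TCA TTT ACA TTT TTA TTT GAT TCG CGG ATT CAT CCG — no ATG→stop ORF.
Frame -3: AGA ATC AGG TCA TAT CAT TTA CAT TTT TAT TTG ATT CGC GGA TTC ATC CGA — no ATG→stop ORF.
ORFs ≥ 18 nucleotides: frame +3 6–26 (21 nucleotides). Count = 1.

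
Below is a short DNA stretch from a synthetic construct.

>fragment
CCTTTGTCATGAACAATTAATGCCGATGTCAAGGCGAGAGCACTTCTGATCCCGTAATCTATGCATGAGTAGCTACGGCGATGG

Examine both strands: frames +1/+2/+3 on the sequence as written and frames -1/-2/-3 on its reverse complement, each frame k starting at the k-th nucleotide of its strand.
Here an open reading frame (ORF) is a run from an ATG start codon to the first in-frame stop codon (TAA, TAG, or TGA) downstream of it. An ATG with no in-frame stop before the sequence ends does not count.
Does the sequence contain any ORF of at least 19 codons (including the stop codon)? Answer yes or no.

Reverse complement (5'→3'): CCATCGCCGTAGCTACTCATGCATAGATTACGGGATCAGAAGTGCTCTCGCCTTGACATCGGCATTAATTGTTCATGACAAAGG
Frame +1: CCT TTG TCA TGA ACA ATT AAT GCC GAT GTC AAG GCG AGA GCA CTT CTG ATC CCG TAA TCT ATG CAT GAG TAG CTA CGG CGA TGG — ATG at 61, stop TAG at 70 → 12 nt.
Frame +2: CTT TGT CAT GAA CAA TTA ATG CCG ATG TCA AGG CGA GAG CAC TTC TGA TCC CGT AAT CTA TGC ATG AGT AGC TAC GGC GAT — ATG at 20, stop TGA at 47 → 30 nt; ATG at 26, stop TGA at 47 → 24 nt.
Frame +3: TTT GTC ATG AAC AAT TAA TGC CGA TGT CAA GGC GAG AGC ACT TCT GAT CCC GTA ATC TAT GCA TGA GTA GCT ACG GCG ATG — ATG at 9, stop TAA at 18 → 12 nt.
Frame -1: CCA TCG CCG TAG CTA CTC ATG CAT AGA TTA CGG GAT CAG AAG TGC TCT CGC CTT GAC ATC GGC ATT AAT TGT TCA TGA CAA AGG — ATG at 19, stop TGA at 76 → 60 nt.
Frame -2: CAT CGC CGT AGC TAC TCA TGC ATA GAT TAC GGG ATC AGA AGT GCT CTC GCC TTG ACA TCG GCA TTA ATT GTT CAT GAC AAA — no ATG→stop ORF.
Frame -3: ATC GCC GTA GCT ACT CAT GCA TAG ATT ACG GGA TCA GAA GTG CTC TCG CCT TGA CAT CGG CAT TAA TTG TTC ATG ACA AAG — no ATG→stop ORF.
Frame -1 has an ORF of 20 codons (positions 19–78) ≥ 19, so yes.

yes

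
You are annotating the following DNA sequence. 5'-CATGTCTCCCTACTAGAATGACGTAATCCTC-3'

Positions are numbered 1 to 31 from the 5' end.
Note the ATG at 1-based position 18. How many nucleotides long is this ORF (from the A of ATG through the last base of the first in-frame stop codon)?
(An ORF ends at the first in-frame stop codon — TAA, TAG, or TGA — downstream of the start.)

9

Codons from position 18: ATG (18–20), ACG (21–23), TAA (24–26).
TAA is the first in-frame stop; ORF spans 18–26, 9 nucleotides.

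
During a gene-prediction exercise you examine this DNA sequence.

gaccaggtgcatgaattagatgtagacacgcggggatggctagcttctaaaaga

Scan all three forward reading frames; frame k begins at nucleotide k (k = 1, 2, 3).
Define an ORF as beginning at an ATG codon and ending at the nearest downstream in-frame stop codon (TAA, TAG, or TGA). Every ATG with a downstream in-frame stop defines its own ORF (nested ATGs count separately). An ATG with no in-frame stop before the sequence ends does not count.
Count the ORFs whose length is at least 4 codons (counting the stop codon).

1

Frame 1: GAC CAG GTG CAT GAA TTA GAT GTA GAC ACG CGG GGA TGG CTA GCT TCT AAA AGA — no ATG→stop ORF.
Frame 2: ACC AGG TGC ATG AAT TAG ATG TAG ACA CGC GGG GAT GGC TAG CTT CTA AAA — ATG at 11, stop TAG at 17 → 9 nt; ATG at 20, stop TAG at 23 → 6 nt.
Frame 3: CCA GGT GCA TGA ATT AGA TGT AGA CAC GCG GGG ATG GCT AGC TTC TAA AAG — ATG at 36, stop TAA at 48 → 15 nt.
ORFs ≥ 4 codons: frame 3 36–50 (5 codons). Count = 1.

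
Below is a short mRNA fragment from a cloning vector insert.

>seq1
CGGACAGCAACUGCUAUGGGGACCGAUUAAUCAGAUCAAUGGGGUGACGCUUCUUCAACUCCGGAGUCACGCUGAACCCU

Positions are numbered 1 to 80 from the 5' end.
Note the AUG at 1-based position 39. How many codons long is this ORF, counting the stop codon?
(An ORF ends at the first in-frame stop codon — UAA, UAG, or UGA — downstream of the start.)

3

Codons from position 39: AUG (39–41), GGG (42–44), UGA (45–47).
UGA is the first in-frame stop; that's 3 codons including the stop.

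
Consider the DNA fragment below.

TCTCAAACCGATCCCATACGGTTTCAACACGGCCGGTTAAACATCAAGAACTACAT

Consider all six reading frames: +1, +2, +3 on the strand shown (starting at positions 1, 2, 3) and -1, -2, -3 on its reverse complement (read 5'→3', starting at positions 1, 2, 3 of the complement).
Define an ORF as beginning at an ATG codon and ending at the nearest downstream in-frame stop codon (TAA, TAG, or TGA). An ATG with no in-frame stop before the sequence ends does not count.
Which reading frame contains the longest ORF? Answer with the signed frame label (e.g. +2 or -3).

-1

Reverse complement (5'→3'): ATGTAGTTCTTGATGTTTAACCGGCCGTGTTGAAACCGTATGGGATCGGTTTGAGA
Frame +1: TCT CAA ACC GAT CCC ATA CGG TTT CAA CAC GGC CGG TTA AAC ATC AAG AAC TAC — no ATG→stop ORF.
Frame +2: CTC AAA CCG ATC CCA TAC GGT TTC AAC ACG GCC GGT TAA ACA TCA AGA ACT ACA — no ATG→stop ORF.
Frame +3: TCA AAC CGA TCC CAT ACG GTT TCA ACA CGG CCG GTT AAA CAT CAA GAA CTA CAT — no ATG→stop ORF.
Frame -1: ATG TAG TTC TTG ATG TTT AAC CGG CCG TGT TGA AAC CGT ATG GGA TCG GTT TGA — ATG at 1, stop TAG at 4 → 6 nt; ATG at 13, stop TGA at 31 → 21 nt; ATG at 40, stop TGA at 52 → 15 nt.
Frame -2: TGT AGT TCT TGA TGT TTA ACC GGC CGT GTT GAA ACC GTA TGG GAT CGG TTT GAG — no ATG→stop ORF.
Frame -3: GTA GTT CTT GAT GTT TAA CCG GCC GTG TTG AAA CCG TAT GGG ATC GGT TTG AGA — no ATG→stop ORF.
Longest ORF is 21 nt in frame -1 (positions 13–33).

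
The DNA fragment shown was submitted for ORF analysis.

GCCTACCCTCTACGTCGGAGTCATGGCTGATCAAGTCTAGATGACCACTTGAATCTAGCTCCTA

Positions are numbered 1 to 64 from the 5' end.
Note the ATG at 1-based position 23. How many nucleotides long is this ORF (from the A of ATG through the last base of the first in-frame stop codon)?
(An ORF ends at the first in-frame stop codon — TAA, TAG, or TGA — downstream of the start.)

Codons from position 23: ATG (23–25), GCT (26–28), GAT (29–31), CAA (32–34), GTC (35–37), TAG (38–40).
TAG is the first in-frame stop; ORF spans 23–40, 18 nucleotides.

18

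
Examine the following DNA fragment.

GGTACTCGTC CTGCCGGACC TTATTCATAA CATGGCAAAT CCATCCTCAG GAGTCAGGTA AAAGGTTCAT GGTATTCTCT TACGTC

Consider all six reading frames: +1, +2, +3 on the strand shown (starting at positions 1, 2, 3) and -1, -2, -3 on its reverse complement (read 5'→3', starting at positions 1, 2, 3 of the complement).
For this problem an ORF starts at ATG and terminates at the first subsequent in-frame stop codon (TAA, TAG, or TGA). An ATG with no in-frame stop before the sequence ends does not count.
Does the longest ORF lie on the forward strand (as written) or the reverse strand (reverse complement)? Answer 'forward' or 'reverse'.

Reverse complement (5'→3'): GACGTAAGAGAATACCATGAACCTTTTACCTGACTCCTGAGGATGGATTTGCCATGTTATGAATAAGGTCCGGCAGGACGAGTACC
Frame +1: GGT ACT CGT CCT GCC GGA CCT TAT TCA TAA CAT GGC AAA TCC ATC CTC AGG AGT CAG GTA AAA GGT TCA TGG TAT TCT CTT ACG — no ATG→stop ORF.
Frame +2: GTA CTC GTC CTG CCG GAC CTT ATT CAT AAC ATG GCA AAT CCA TCC TCA GGA GTC AGG TAA AAG GTT CAT GGT ATT CTC TTA CGT — ATG at 32, stop TAA at 59 → 30 nt.
Frame +3: TAC TCG TCC TGC CGG ACC TTA TTC ATA ACA TGG CAA ATC CAT CCT CAG GAG TCA GGT AAA AGG TTC ATG GTA TTC TCT TAC GTC — no ATG→stop ORF.
Frame -1: GAC GTA AGA GAA TAC CAT GAA CCT TTT ACC TGA CTC CTG AGG ATG GAT TTG CCA TGT TAT GAA TAA GGT CCG GCA GGA CGA GTA — ATG at 43, stop TAA at 64 → 24 nt.
Frame -2: ACG TAA GAG AAT ACC ATG AAC CTT TTA CCT GAC TCC TGA GGA TGG ATT TGC CAT GTT ATG AAT AAG GTC CGG CAG GAC GAG TAC — ATG at 17, stop TGA at 38 → 24 nt.
Frame -3: CGT AAG AGA ATA CCA TGA ACC TTT TAC CTG ACT CCT GAG GAT GGA TTT GCC ATG TTA TGA ATA AGG TCC GGC AGG ACG AGT ACC — ATG at 54, stop TGA at 60 → 9 nt.
Forward-strand max 30 nt; reverse-strand max 24 nt. The forward strand has the longer ORF.

forward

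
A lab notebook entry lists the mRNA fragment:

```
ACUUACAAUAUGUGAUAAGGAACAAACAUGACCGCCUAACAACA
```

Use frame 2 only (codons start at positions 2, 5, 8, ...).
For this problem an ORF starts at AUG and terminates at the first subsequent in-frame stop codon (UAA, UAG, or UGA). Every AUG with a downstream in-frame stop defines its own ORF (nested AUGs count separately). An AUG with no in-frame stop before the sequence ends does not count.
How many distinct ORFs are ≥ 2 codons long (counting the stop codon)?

Frame 2: CUU ACA AUA UGU GAU AAG GAA CAA ACA UGA CCG CCU AAC AAC — no AUG→stop ORF.
No ORF reaches 2 codons. Count = 0.

0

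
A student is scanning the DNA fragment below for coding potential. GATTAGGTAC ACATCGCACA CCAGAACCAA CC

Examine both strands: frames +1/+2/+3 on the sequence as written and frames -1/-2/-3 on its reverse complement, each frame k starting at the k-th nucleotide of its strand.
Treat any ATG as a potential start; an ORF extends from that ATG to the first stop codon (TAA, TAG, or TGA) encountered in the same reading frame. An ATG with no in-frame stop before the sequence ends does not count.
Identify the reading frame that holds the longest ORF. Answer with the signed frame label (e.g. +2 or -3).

Reverse complement (5'→3'): GGTTGGTTCTGGTGTGCGATGTGTACCTAATC
Frame +1: GAT TAG GTA CAC ATC GCA CAC CAG AAC CAA — no ATG→stop ORF.
Frame +2: ATT AGG TAC ACA TCG CAC ACC AGA ACC AAC — no ATG→stop ORF.
Frame +3: TTA GGT ACA CAT CGC ACA CCA GAA CCA ACC — no ATG→stop ORF.
Frame -1: GGT TGG TTC TGG TGT GCG ATG TGT ACC TAA — ATG at 19, stop TAA at 28 → 12 nt.
Frame -2: GTT GGT TCT GGT GTG CGA TGT GTA CCT AAT — no ATG→stop ORF.
Frame -3: TTG GTT CTG GTG TGC GAT GTG TAC CTA ATC — no ATG→stop ORF.
Longest ORF is 12 nt in frame -1 (positions 19–30).

-1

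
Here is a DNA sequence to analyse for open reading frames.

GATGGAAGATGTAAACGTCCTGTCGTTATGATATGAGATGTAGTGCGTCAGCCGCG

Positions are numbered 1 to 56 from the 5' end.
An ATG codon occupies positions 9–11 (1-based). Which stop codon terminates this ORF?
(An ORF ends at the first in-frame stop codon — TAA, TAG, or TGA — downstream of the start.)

Codons from position 9: ATG (9–11), TAA (12–14).
The first in-frame stop codon is TAA.

TAA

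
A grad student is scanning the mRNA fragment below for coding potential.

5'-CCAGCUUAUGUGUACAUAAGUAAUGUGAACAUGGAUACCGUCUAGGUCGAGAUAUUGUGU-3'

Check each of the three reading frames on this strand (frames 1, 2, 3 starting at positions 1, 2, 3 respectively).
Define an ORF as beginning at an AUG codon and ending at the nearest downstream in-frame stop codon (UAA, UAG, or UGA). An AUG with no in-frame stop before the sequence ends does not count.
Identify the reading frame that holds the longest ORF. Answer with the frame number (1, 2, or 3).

1

Frame 1: CCA GCU UAU GUG UAC AUA AGU AAU GUG AAC AUG GAU ACC GUC UAG GUC GAG AUA UUG UGU — AUG at 31, stop UAG at 43 → 15 nt.
Frame 2: CAG CUU AUG UGU ACA UAA GUA AUG UGA ACA UGG AUA CCG UCU AGG UCG AGA UAU UGU — AUG at 8, stop UAA at 17 → 12 nt; AUG at 23, stop UGA at 26 → 6 nt.
Frame 3: AGC UUA UGU GUA CAU AAG UAA UGU GAA CAU GGA UAC CGU CUA GGU CGA GAU AUU GUG — no AUG→stop ORF.
Longest ORF is 15 nt in frame 1 (positions 31–45).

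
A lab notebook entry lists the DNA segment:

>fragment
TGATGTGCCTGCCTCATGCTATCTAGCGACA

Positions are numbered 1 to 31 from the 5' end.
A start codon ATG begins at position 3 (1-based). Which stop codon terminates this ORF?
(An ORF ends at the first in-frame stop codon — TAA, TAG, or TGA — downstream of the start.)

TAG

Codons from position 3: ATG (3–5), TGC (6–8), CTG (9–11), CCT (12–14), CAT (15–17), GCT (18–20), ATC (21–23), TAG (24–26).
The first in-frame stop codon is TAG.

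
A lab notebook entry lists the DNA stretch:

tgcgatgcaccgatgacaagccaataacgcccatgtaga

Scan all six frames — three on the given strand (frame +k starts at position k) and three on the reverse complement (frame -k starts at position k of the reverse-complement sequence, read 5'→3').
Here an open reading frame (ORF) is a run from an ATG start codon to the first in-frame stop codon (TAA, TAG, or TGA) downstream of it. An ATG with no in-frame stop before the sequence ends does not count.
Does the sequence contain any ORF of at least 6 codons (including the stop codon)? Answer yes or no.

no

Reverse complement (5'→3'): TCTACATGGGCGTTATTGGCTTGTCATCGGTGCATCGCA
Frame +1: TGC GAT GCA CCG ATG ACA AGC CAA TAA CGC CCA TGT AGA — ATG at 13, stop TAA at 25 → 15 nt.
Frame +2: GCG ATG CAC CGA TGA CAA GCC AAT AAC GCC CAT GTA — ATG at 5, stop TGA at 14 → 12 nt.
Frame +3: CGA TGC ACC GAT GAC AAG CCA ATA ACG CCC ATG TAG — ATG at 33, stop TAG at 36 → 6 nt.
Frame -1: TCT ACA TGG GCG TTA TTG GCT TGT CAT CGG TGC ATC GCA — no ATG→stop ORF.
Frame -2: CTA CAT GGG CGT TAT TGG CTT GTC ATC GGT GCA TCG — no ATG→stop ORF.
Frame -3: TAC ATG GGC GTT ATT GGC TTG TCA TCG GTG CAT CGC — no ATG→stop ORF.
Largest ORF found is 5 codons < 6, so no.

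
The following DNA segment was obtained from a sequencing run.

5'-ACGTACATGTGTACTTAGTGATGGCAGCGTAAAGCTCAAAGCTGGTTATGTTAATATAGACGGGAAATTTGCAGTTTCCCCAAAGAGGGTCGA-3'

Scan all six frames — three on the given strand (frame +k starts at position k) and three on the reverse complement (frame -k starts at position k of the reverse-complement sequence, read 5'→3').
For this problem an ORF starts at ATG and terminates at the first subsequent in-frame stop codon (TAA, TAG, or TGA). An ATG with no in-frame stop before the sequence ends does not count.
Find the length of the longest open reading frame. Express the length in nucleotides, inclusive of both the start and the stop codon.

12

Reverse complement (5'→3'): TCGACCCTCTTTGGGGAAACTGCAAATTTCCCGTCTATATTAACATAACCAGCTTTGAGCTTTACGCTGCCATCACTAAGTACACATGTACGT
Frame +1: ACG TAC ATG TGT ACT TAG TGA TGG CAG CGT AAA GCT CAA AGC TGG TTA TGT TAA TAT AGA CGG GAA ATT TGC AGT TTC CCC AAA GAG GGT CGA — ATG at 7, stop TAG at 16 → 12 nt.
Frame +2: CGT ACA TGT GTA CTT AGT GAT GGC AGC GTA AAG CTC AAA GCT GGT TAT GTT AAT ATA GAC GGG AAA TTT GCA GTT TCC CCA AAG AGG GTC — no ATG→stop ORF.
Frame +3: GTA CAT GTG TAC TTA GTG ATG GCA GCG TAA AGC TCA AAG CTG GTT ATG TTA ATA TAG ACG GGA AAT TTG CAG TTT CCC CAA AGA GGG TCG — ATG at 21, stop TAA at 30 → 12 nt; ATG at 48, stop TAG at 57 → 12 nt.
Frame -1: TCG ACC CTC TTT GGG GAA ACT GCA AAT TTC CCG TCT ATA TTA ACA TAA CCA GCT TTG AGC TTT ACG CTG CCA TCA CTA AGT ACA CAT GTA CGT — no ATG→stop ORF.
Frame -2: CGA CCC TCT TTG GGG AAA CTG CAA ATT TCC CGT CTA TAT TAA CAT AAC CAG CTT TGA GCT TTA CGC TGC CAT CAC TAA GTA CAC ATG TAC — no ATG→stop ORF.
Frame -3: GAC CCT CTT TGG GGA AAC TGC AAA TTT CCC GTC TAT ATT AAC ATA ACC AGC TTT GAG CTT TAC GCT GCC ATC ACT AAG TAC ACA TGT ACG — no ATG→stop ORF.
Longest: frame +1, positions 7–18, 12 nt = 4 codons = 3 aa. → 12 nucleotides.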